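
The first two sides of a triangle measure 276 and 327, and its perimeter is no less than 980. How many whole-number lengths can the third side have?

226

Triangle inequality: 51 < x < 603. Perimeter ≥ 980 gives x ≥ 980 − 276 − 327 = 377.
So 377 ≤ x < 603; integers 377 through 602: 226 values.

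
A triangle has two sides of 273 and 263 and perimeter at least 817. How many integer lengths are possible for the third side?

255

Triangle inequality: 10 < x < 536. Perimeter ≥ 817 gives x ≥ 817 − 273 − 263 = 281.
So 281 ≤ x < 536; integers 281 through 535: 255 values.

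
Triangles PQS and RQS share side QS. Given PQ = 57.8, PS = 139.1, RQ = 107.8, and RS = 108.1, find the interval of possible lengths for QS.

81.3 < QS < 196.9

From triangle PQS: |57.8 − 139.1| < QS < 57.8 + 139.1, i.e. 81.3 < QS < 196.9.
From triangle RQS: 0.3 < QS < 215.9.
Both must hold, so QS lies in the intersection.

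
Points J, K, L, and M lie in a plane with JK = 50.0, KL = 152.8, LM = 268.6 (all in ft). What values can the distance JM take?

65.8 ≤ JM ≤ 471.4 ft

The maximum is all hops collinear in one direction: 50.0 + 152.8 + 268.6 = 471.4.
The longest hop is 268.6; the others sum to 202.8. Folding the others back against it leaves at least 268.6 − 202.8 = 65.8.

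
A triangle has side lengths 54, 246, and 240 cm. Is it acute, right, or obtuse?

Compare the square of the longest side to the sum of squares of the other two: 54² + 240² = 60516 = 246².

right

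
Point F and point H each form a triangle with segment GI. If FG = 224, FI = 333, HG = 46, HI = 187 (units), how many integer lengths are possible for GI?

91

From triangle FGI: 109 < GI < 557.
From triangle HGI: 141 < GI < 233.
Intersection: 141 < GI < 233, so integers 142 through 232: 91 values.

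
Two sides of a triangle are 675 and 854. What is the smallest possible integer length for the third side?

180

The third side must be strictly greater than |675 − 854| = 179.
The smallest integer above 179 is 180.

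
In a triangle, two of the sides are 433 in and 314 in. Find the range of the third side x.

By the triangle inequality, x must be less than 433 + 314 = 747 and greater than |433 − 314| = 119.

119 < x < 747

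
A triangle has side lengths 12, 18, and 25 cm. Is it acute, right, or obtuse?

Compare the square of the longest side to the sum of squares of the other two: 12² + 18² = 468 < 625 = 25².

obtuse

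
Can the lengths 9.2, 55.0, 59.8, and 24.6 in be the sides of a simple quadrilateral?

A quadrilateral exists iff every side is shorter than the sum of the others — equivalently, the longest side is less than the sum of the rest.
Longest side 59.8 < 88.8 (sum of the remaining 3), so yes.

Yes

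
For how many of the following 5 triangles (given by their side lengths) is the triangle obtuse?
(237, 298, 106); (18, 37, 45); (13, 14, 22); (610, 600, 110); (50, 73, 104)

4

(237,298,106): 106²+237² = 67405 < 88804 = 298² → obtuse
(18,37,45): 18²+37² = 1693 < 2025 = 45² → obtuse
(13,14,22): 13²+14² = 365 < 484 = 22² → obtuse
(610,600,110): 110²+600² = 372100 = 610² → right
(50,73,104): 50²+73² = 7829 < 10816 = 104² → obtuse
4 of the 5 are obtuse.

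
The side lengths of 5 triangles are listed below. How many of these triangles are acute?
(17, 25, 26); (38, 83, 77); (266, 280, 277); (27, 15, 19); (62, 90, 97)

4

(17,25,26): 17²+25² = 914 > 676 = 26² → acute
(38,83,77): 38²+77² = 7373 > 6889 = 83² → acute
(266,280,277): 266²+277² = 147485 > 78400 = 280² → acute
(27,15,19): 15²+19² = 586 < 729 = 27² → obtuse
(62,90,97): 62²+90² = 11944 > 9409 = 97² → acute
4 of the 5 are acute.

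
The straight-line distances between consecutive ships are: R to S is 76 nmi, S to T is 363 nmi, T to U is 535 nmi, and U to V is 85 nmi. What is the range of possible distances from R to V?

11 ≤ RV ≤ 1059 nmi

The maximum is all hops collinear in one direction: 76 + 363 + 535 + 85 = 1059.
The longest hop is 535; the others sum to 524. Folding the others back against it leaves at least 535 − 524 = 11.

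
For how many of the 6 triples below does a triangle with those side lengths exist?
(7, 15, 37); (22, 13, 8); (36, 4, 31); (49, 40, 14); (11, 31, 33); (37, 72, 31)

(7,15,37): 7+15 ≤ 37 → not valid
(8,13,22): 8+13 ≤ 22 → not valid
(4,31,36): 4+31 ≤ 36 → not valid
(14,40,49): 14+40 > 49 → valid
(11,31,33): 11+31 > 33 → valid
(31,37,72): 31+37 ≤ 72 → not valid
2 of the 6 triples form a triangle.

2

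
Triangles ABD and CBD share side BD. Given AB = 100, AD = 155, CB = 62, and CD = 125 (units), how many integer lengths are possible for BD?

From triangle ABD: 55 < BD < 255.
From triangle CBD: 63 < BD < 187.
Intersection: 63 < BD < 187, so integers 64 through 186: 123 values.

123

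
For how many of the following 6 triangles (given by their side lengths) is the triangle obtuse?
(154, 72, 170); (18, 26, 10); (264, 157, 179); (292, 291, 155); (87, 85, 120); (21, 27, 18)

2

(154,72,170): 72²+154² = 28900 = 170² → right
(18,26,10): 10²+18² = 424 < 676 = 26² → obtuse
(264,157,179): 157²+179² = 56690 < 69696 = 264² → obtuse
(292,291,155): 155²+291² = 108706 > 85264 = 292² → acute
(87,85,120): 85²+87² = 14794 > 14400 = 120² → acute
(21,27,18): 18²+21² = 765 > 729 = 27² → acute
2 of the 6 are obtuse.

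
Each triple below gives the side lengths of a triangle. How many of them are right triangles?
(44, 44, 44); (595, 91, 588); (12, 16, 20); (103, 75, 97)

2

(44,44,44): 44²+44² = 3872 > 1936 = 44² → acute
(595,91,588): 91²+588² = 354025 = 595² → right
(12,16,20): 12²+16² = 400 = 20² → right
(103,75,97): 75²+97² = 15034 > 10609 = 103² → acute
2 of the 4 are right.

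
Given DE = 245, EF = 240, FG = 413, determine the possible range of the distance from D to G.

0 ≤ DG ≤ 898

The maximum is all hops collinear in one direction: 245 + 240 + 413 = 898.
The longest hop is 413; the others sum to 485. Since 413 ≤ 485, the path can fold back on itself completely, so the minimum distance is 0.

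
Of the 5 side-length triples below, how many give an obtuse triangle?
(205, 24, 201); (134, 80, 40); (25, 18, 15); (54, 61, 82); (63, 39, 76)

(205,24,201): 24²+201² = 40977 < 42025 = 205² → obtuse
(134,80,40): 40+80 ≤ 134, not a triangle
(25,18,15): 15²+18² = 549 < 625 = 25² → obtuse
(54,61,82): 54²+61² = 6637 < 6724 = 82² → obtuse
(63,39,76): 39²+63² = 5490 < 5776 = 76² → obtuse
4 of the 5 are obtuse.

4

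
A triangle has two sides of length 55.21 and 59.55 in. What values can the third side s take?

By the triangle inequality, s must be less than 55.21 + 59.55 = 114.76 and greater than |55.21 − 59.55| = 4.34.

4.34 < s < 114.76 (in)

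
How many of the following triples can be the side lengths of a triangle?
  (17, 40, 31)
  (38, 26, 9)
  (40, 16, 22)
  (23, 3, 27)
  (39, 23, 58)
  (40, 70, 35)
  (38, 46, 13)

4

(17,31,40): 17+31 > 40 → valid
(9,26,38): 9+26 ≤ 38 → not valid
(16,22,40): 16+22 ≤ 40 → not valid
(3,23,27): 3+23 ≤ 27 → not valid
(23,39,58): 23+39 > 58 → valid
(35,40,70): 35+40 > 70 → valid
(13,38,46): 13+38 > 46 → valid
4 of the 7 triples form a triangle.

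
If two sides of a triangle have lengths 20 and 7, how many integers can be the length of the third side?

13

The third side lies in the open interval (13, 27).
Integers from 14 to 26 inclusive: 26 − 14 + 1 = 13.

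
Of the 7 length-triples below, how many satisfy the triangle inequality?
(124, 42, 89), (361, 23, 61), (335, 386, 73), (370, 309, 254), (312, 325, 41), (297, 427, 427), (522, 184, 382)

6

(42,89,124): 42+89 > 124 → valid
(23,61,361): 23+61 ≤ 361 → not valid
(73,335,386): 73+335 > 386 → valid
(254,309,370): 254+309 > 370 → valid
(41,312,325): 41+312 > 325 → valid
(297,427,427): 297+427 > 427 → valid
(184,382,522): 184+382 > 522 → valid
6 of the 7 triples form a triangle.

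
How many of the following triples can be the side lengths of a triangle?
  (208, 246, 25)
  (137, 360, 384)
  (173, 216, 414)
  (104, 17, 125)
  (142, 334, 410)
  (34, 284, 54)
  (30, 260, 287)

3

(25,208,246): 25+208 ≤ 246 → not valid
(137,360,384): 137+360 > 384 → valid
(173,216,414): 173+216 ≤ 414 → not valid
(17,104,125): 17+104 ≤ 125 → not valid
(142,334,410): 142+334 > 410 → valid
(34,54,284): 34+54 ≤ 284 → not valid
(30,260,287): 30+260 > 287 → valid
3 of the 7 triples form a triangle.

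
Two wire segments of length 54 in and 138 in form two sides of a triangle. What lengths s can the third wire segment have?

84 < s < 192 (in)

By the triangle inequality, s must be less than 54 + 138 = 192 and greater than |54 − 138| = 84.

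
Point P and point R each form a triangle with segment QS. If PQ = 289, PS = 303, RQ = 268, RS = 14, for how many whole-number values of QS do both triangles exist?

From triangle PQS: 14 < QS < 592.
From triangle RQS: 254 < QS < 282.
Intersection: 254 < QS < 282, so integers 255 through 281: 27 values.

27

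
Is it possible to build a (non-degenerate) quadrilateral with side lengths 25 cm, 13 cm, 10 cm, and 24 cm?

A quadrilateral exists iff every side is shorter than the sum of the others — equivalently, the longest side is less than the sum of the rest.
Longest side 25 < 47 (sum of the remaining 3), so yes.

Yes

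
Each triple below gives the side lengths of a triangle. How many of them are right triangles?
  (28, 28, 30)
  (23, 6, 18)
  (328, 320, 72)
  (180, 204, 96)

2

(28,28,30): 28²+28² = 1568 > 900 = 30² → acute
(23,6,18): 6²+18² = 360 < 529 = 23² → obtuse
(328,320,72): 72²+320² = 107584 = 328² → right
(180,204,96): 96²+180² = 41616 = 204² → right
2 of the 4 are right.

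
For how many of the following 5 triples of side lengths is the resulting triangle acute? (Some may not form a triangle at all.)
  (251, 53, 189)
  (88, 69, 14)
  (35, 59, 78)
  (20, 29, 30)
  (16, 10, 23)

1

(251,53,189): 53+189 ≤ 251, not a triangle
(88,69,14): 14+69 ≤ 88, not a triangle
(35,59,78): 35²+59² = 4706 < 6084 = 78² → obtuse
(20,29,30): 20²+29² = 1241 > 900 = 30² → acute
(16,10,23): 10²+16² = 356 < 529 = 23² → obtuse
1 of the 5 is acute.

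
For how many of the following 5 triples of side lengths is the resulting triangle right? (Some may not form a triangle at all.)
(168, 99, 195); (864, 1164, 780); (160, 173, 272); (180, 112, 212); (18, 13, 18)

3

(168,99,195): 99²+168² = 38025 = 195² → right
(864,1164,780): 780²+864² = 1354896 = 1164² → right
(160,173,272): 160²+173² = 55529 < 73984 = 272² → obtuse
(180,112,212): 112²+180² = 44944 = 212² → right
(18,13,18): 13²+18² = 493 > 324 = 18² → acute
3 of the 5 are right.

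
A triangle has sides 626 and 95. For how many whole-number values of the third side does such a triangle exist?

189

The third side lies in the open interval (531, 721).
Integers from 532 to 720 inclusive: 720 − 532 + 1 = 189.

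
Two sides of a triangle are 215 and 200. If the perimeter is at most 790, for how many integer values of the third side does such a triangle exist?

360

Triangle inequality: 15 < x < 415. Perimeter ≤ 790 gives x ≤ 790 − 215 − 200 = 375.
So 15 < x ≤ 375; integers 16 through 375: 360 values.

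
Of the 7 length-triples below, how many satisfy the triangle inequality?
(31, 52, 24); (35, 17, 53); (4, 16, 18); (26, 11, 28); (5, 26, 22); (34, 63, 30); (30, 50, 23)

(24,31,52): 24+31 > 52 → valid
(17,35,53): 17+35 ≤ 53 → not valid
(4,16,18): 4+16 > 18 → valid
(11,26,28): 11+26 > 28 → valid
(5,22,26): 5+22 > 26 → valid
(30,34,63): 30+34 > 63 → valid
(23,30,50): 23+30 > 50 → valid
6 of the 7 triples form a triangle.

6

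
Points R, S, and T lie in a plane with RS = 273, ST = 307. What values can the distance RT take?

34 ≤ RT ≤ 580

By the triangle inequality, |273 − 307| ≤ RT ≤ 273 + 307.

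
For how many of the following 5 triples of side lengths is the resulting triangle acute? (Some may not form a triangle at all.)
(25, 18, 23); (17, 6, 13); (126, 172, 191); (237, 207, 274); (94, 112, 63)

4

(25,18,23): 18²+23² = 853 > 625 = 25² → acute
(17,6,13): 6²+13² = 205 < 289 = 17² → obtuse
(126,172,191): 126²+172² = 45460 > 36481 = 191² → acute
(237,207,274): 207²+237² = 99018 > 75076 = 274² → acute
(94,112,63): 63²+94² = 12805 > 12544 = 112² → acute
4 of the 5 are acute.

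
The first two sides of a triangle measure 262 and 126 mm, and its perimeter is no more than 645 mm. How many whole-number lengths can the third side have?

Triangle inequality: 136 < x < 388. Perimeter ≤ 645 gives x ≤ 645 − 262 − 126 = 257.
So 136 < x ≤ 257; integers 137 through 257: 121 values.

121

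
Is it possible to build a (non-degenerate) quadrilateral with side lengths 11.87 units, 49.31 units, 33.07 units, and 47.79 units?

Yes

A quadrilateral exists iff every side is shorter than the sum of the others — equivalently, the longest side is less than the sum of the rest.
Longest side 49.31 < 92.73 (sum of the remaining 3), so yes.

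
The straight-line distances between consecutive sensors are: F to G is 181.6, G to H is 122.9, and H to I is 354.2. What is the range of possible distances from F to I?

The maximum is all hops collinear in one direction: 181.6 + 122.9 + 354.2 = 658.7.
The longest hop is 354.2; the others sum to 304.5. Folding the others back against it leaves at least 354.2 − 304.5 = 49.7.

49.7 ≤ FI ≤ 658.7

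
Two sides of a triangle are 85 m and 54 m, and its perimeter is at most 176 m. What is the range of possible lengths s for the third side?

Triangle inequality alone gives 31 < s < 139.
The perimeter condition gives s ≤ 176 − 85 − 54 = 37.
Intersecting the two: 31 < s ≤ 37.

31 < s ≤ 37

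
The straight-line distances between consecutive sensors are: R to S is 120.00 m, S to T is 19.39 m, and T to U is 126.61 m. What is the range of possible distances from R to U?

0 ≤ RU ≤ 266.00 m

The maximum is all hops collinear in one direction: 120.00 + 19.39 + 126.61 = 266.00.
The longest hop is 126.61; the others sum to 139.39. Since 126.61 ≤ 139.39, the path can fold back on itself completely, so the minimum distance is 0.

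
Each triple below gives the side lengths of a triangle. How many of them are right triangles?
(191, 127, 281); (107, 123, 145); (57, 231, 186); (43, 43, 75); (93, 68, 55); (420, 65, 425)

(191,127,281): 127²+191² = 52610 < 78961 = 281² → obtuse
(107,123,145): 107²+123² = 26578 > 21025 = 145² → acute
(57,231,186): 57²+186² = 37845 < 53361 = 231² → obtuse
(43,43,75): 43²+43² = 3698 < 5625 = 75² → obtuse
(93,68,55): 55²+68² = 7649 < 8649 = 93² → obtuse
(420,65,425): 65²+420² = 180625 = 425² → right
1 of the 6 is right.

1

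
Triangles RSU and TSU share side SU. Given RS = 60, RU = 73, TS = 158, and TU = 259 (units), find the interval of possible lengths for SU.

101 < SU < 133

From triangle RSU: |60 − 73| < SU < 60 + 73, i.e. 13 < SU < 133.
From triangle TSU: 101 < SU < 417.
Both must hold, so SU lies in the intersection.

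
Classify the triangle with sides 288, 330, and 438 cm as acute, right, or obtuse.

Compare the square of the longest side to the sum of squares of the other two: 288² + 330² = 191844 = 438².

right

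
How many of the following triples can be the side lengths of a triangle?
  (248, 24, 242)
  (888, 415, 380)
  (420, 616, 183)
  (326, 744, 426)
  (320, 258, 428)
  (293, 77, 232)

(24,242,248): 24+242 > 248 → valid
(380,415,888): 380+415 ≤ 888 → not valid
(183,420,616): 183+420 ≤ 616 → not valid
(326,426,744): 326+426 > 744 → valid
(258,320,428): 258+320 > 428 → valid
(77,232,293): 77+232 > 293 → valid
4 of the 6 triples form a triangle.

4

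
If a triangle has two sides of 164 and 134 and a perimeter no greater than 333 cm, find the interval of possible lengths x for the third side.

30 < x ≤ 35 cm

Triangle inequality alone gives 30 < x < 298.
The perimeter condition gives x ≤ 333 − 164 − 134 = 35.
Intersecting the two: 30 < x ≤ 35.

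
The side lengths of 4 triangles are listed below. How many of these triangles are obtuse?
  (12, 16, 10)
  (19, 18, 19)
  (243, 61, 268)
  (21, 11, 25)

3

(12,16,10): 10²+12² = 244 < 256 = 16² → obtuse
(19,18,19): 18²+19² = 685 > 361 = 19² → acute
(243,61,268): 61²+243² = 62770 < 71824 = 268² → obtuse
(21,11,25): 11²+21² = 562 < 625 = 25² → obtuse
3 of the 4 are obtuse.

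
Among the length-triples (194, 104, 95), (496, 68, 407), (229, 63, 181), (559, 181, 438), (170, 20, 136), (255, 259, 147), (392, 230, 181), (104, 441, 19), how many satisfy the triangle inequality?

(95,104,194): 95+104 > 194 → valid
(68,407,496): 68+407 ≤ 496 → not valid
(63,181,229): 63+181 > 229 → valid
(181,438,559): 181+438 > 559 → valid
(20,136,170): 20+136 ≤ 170 → not valid
(147,255,259): 147+255 > 259 → valid
(181,230,392): 181+230 > 392 → valid
(19,104,441): 19+104 ≤ 441 → not valid
5 of the 8 triples form a triangle.

5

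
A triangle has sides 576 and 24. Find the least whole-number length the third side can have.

The third side must be strictly greater than |576 − 24| = 552.
The smallest integer above 552 is 553.

553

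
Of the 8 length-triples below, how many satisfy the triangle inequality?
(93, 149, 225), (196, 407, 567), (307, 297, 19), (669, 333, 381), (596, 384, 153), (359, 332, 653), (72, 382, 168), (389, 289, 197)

6

(93,149,225): 93+149 > 225 → valid
(196,407,567): 196+407 > 567 → valid
(19,297,307): 19+297 > 307 → valid
(333,381,669): 333+381 > 669 → valid
(153,384,596): 153+384 ≤ 596 → not valid
(332,359,653): 332+359 > 653 → valid
(72,168,382): 72+168 ≤ 382 → not valid
(197,289,389): 197+289 > 389 → valid
6 of the 8 triples form a triangle.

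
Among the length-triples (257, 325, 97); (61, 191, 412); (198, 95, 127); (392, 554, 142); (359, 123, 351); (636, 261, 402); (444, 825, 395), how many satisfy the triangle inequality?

(97,257,325): 97+257 > 325 → valid
(61,191,412): 61+191 ≤ 412 → not valid
(95,127,198): 95+127 > 198 → valid
(142,392,554): 142+392 ≤ 554 → not valid
(123,351,359): 123+351 > 359 → valid
(261,402,636): 261+402 > 636 → valid
(395,444,825): 395+444 > 825 → valid
5 of the 7 triples form a triangle.

5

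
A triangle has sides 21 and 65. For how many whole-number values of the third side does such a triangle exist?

41

The third side lies in the open interval (44, 86).
Integers from 45 to 85 inclusive: 85 − 45 + 1 = 41.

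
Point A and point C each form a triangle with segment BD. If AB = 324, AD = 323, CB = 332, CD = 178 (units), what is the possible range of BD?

From triangle ABD: |324 − 323| < BD < 324 + 323, i.e. 1 < BD < 647.
From triangle CBD: 154 < BD < 510.
Both must hold, so BD lies in the intersection.

154 < BD < 510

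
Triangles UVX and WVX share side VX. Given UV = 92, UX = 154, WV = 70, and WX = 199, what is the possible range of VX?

129 < VX < 246

From triangle UVX: |92 − 154| < VX < 92 + 154, i.e. 62 < VX < 246.
From triangle WVX: 129 < VX < 269.
Both must hold, so VX lies in the intersection.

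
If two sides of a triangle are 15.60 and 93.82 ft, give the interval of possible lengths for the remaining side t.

By the triangle inequality, t must be less than 15.60 + 93.82 = 109.42 and greater than |15.60 − 93.82| = 78.22.

78.22 < t < 109.42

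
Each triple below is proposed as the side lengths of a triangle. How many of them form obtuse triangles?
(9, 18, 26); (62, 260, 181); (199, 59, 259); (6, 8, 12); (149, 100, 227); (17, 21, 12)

(9,18,26): 9²+18² = 405 < 676 = 26² → obtuse
(62,260,181): 62+181 ≤ 260, not a triangle
(199,59,259): 59+199 ≤ 259, not a triangle
(6,8,12): 6²+8² = 100 < 144 = 12² → obtuse
(149,100,227): 100²+149² = 32201 < 51529 = 227² → obtuse
(17,21,12): 12²+17² = 433 < 441 = 21² → obtuse
4 of the 6 are obtuse.

4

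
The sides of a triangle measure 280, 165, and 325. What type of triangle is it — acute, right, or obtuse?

right

Compare the square of the longest side to the sum of squares of the other two: 165² + 280² = 105625 = 325².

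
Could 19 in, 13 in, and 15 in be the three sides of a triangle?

Yes

The longest side is 19, and the other two sum to 28.
Since 28 > 19, the triangle inequality holds.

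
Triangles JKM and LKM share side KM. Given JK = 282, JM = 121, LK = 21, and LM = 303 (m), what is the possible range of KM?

282 < KM < 324

From triangle JKM: |282 − 121| < KM < 282 + 121, i.e. 161 < KM < 403.
From triangle LKM: 282 < KM < 324.
Both must hold, so KM lies in the intersection.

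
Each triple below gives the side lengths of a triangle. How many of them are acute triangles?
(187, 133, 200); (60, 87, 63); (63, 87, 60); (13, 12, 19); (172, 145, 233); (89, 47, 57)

1

(187,133,200): 133²+187² = 52658 > 40000 = 200² → acute
(60,87,63): 60²+63² = 7569 = 87² → right
(63,87,60): 60²+63² = 7569 = 87² → right
(13,12,19): 12²+13² = 313 < 361 = 19² → obtuse
(172,145,233): 145²+172² = 50609 < 54289 = 233² → obtuse
(89,47,57): 47²+57² = 5458 < 7921 = 89² → obtuse
1 of the 6 is acute.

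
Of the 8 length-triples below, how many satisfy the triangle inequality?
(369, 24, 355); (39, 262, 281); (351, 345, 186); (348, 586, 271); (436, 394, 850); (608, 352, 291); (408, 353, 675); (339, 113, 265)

7

(24,355,369): 24+355 > 369 → valid
(39,262,281): 39+262 > 281 → valid
(186,345,351): 186+345 > 351 → valid
(271,348,586): 271+348 > 586 → valid
(394,436,850): 394+436 ≤ 850 → not valid
(291,352,608): 291+352 > 608 → valid
(353,408,675): 353+408 > 675 → valid
(113,265,339): 113+265 > 339 → valid
7 of the 8 triples form a triangle.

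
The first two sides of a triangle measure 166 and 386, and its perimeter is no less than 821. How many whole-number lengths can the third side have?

283

Triangle inequality: 220 < x < 552. Perimeter ≥ 821 gives x ≥ 821 − 166 − 386 = 269.
So 269 ≤ x < 552; integers 269 through 551: 283 values.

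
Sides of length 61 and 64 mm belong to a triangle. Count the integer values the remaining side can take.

The third side lies in the open interval (3, 125).
Integers from 4 to 124 inclusive: 124 − 4 + 1 = 121.

121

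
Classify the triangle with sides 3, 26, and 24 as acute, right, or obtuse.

obtuse

Compare the square of the longest side to the sum of squares of the other two: 3² + 24² = 585 < 676 = 26².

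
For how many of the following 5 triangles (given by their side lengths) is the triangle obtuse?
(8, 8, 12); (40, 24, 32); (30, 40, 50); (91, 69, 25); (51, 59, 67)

(8,8,12): 8²+8² = 128 < 144 = 12² → obtuse
(40,24,32): 24²+32² = 1600 = 40² → right
(30,40,50): 30²+40² = 2500 = 50² → right
(91,69,25): 25²+69² = 5386 < 8281 = 91² → obtuse
(51,59,67): 51²+59² = 6082 > 4489 = 67² → acute
2 of the 5 are obtuse.

2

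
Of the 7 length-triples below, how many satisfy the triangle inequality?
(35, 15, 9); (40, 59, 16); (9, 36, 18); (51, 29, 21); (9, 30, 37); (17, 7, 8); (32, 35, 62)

(9,15,35): 9+15 ≤ 35 → not valid
(16,40,59): 16+40 ≤ 59 → not valid
(9,18,36): 9+18 ≤ 36 → not valid
(21,29,51): 21+29 ≤ 51 → not valid
(9,30,37): 9+30 > 37 → valid
(7,8,17): 7+8 ≤ 17 → not valid
(32,35,62): 32+35 > 62 → valid
2 of the 7 triples form a triangle.

2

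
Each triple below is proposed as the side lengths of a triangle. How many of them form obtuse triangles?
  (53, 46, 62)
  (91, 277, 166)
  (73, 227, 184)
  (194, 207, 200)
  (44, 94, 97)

1

(53,46,62): 46²+53² = 4925 > 3844 = 62² → acute
(91,277,166): 91+166 ≤ 277, not a triangle
(73,227,184): 73²+184² = 39185 < 51529 = 227² → obtuse
(194,207,200): 194²+200² = 77636 > 42849 = 207² → acute
(44,94,97): 44²+94² = 10772 > 9409 = 97² → acute
1 of the 5 is obtuse.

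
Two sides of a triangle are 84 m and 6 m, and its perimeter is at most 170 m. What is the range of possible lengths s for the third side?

78 < s ≤ 80 m

Triangle inequality alone gives 78 < s < 90.
The perimeter condition gives s ≤ 170 − 84 − 6 = 80.
Intersecting the two: 78 < s ≤ 80.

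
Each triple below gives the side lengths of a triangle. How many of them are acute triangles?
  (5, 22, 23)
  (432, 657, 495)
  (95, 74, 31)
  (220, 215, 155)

(5,22,23): 5²+22² = 509 < 529 = 23² → obtuse
(432,657,495): 432²+495² = 431649 = 657² → right
(95,74,31): 31²+74² = 6437 < 9025 = 95² → obtuse
(220,215,155): 155²+215² = 70250 > 48400 = 220² → acute
1 of the 4 is acute.

1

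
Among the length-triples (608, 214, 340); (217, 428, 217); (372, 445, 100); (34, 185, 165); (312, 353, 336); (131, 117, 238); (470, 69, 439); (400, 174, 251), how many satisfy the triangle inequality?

7

(214,340,608): 214+340 ≤ 608 → not valid
(217,217,428): 217+217 > 428 → valid
(100,372,445): 100+372 > 445 → valid
(34,165,185): 34+165 > 185 → valid
(312,336,353): 312+336 > 353 → valid
(117,131,238): 117+131 > 238 → valid
(69,439,470): 69+439 > 470 → valid
(174,251,400): 174+251 > 400 → valid
7 of the 8 triples form a triangle.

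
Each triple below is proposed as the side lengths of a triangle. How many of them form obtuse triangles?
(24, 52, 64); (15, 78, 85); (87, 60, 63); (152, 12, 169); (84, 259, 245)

(24,52,64): 24²+52² = 3280 < 4096 = 64² → obtuse
(15,78,85): 15²+78² = 6309 < 7225 = 85² → obtuse
(87,60,63): 60²+63² = 7569 = 87² → right
(152,12,169): 12+152 ≤ 169, not a triangle
(84,259,245): 84²+245² = 67081 = 259² → right
2 of the 5 are obtuse.

2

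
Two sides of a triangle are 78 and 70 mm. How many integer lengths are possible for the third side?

The third side lies in the open interval (8, 148).
Integers from 9 to 147 inclusive: 147 − 9 + 1 = 139.

139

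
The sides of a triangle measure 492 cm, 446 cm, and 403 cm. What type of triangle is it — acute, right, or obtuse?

acute

Compare the square of the longest side to the sum of squares of the other two: 403² + 446² = 361325 > 242064 = 492².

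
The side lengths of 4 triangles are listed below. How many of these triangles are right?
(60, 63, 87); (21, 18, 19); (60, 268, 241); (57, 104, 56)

1

(60,63,87): 60²+63² = 7569 = 87² → right
(21,18,19): 18²+19² = 685 > 441 = 21² → acute
(60,268,241): 60²+241² = 61681 < 71824 = 268² → obtuse
(57,104,56): 56²+57² = 6385 < 10816 = 104² → obtuse
1 of the 4 is right.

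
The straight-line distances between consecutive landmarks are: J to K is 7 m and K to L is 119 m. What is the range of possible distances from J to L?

112 ≤ JL ≤ 126 m

By the triangle inequality, |7 − 119| ≤ JL ≤ 7 + 119.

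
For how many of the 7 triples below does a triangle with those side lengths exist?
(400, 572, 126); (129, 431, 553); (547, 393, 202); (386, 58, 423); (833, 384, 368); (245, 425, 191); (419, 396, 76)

(126,400,572): 126+400 ≤ 572 → not valid
(129,431,553): 129+431 > 553 → valid
(202,393,547): 202+393 > 547 → valid
(58,386,423): 58+386 > 423 → valid
(368,384,833): 368+384 ≤ 833 → not valid
(191,245,425): 191+245 > 425 → valid
(76,396,419): 76+396 > 419 → valid
5 of the 7 triples form a triangle.

5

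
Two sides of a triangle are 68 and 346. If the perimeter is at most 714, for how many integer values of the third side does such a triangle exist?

Triangle inequality: 278 < x < 414. Perimeter ≤ 714 gives x ≤ 714 − 68 − 346 = 300.
So 278 < x ≤ 300; integers 279 through 300: 22 values.

22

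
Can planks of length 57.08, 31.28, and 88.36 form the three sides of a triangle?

The two shorter sides sum to 88.36, exactly equal to the longest side 88.36.
That gives only a degenerate (flat) triangle — the inequality must be strict.

No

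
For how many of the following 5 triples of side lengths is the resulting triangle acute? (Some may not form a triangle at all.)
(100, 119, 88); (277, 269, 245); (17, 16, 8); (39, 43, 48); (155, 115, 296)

(100,119,88): 88²+100² = 17744 > 14161 = 119² → acute
(277,269,245): 245²+269² = 132386 > 76729 = 277² → acute
(17,16,8): 8²+16² = 320 > 289 = 17² → acute
(39,43,48): 39²+43² = 3370 > 2304 = 48² → acute
(155,115,296): 115+155 ≤ 296, not a triangle
4 of the 5 are acute.

4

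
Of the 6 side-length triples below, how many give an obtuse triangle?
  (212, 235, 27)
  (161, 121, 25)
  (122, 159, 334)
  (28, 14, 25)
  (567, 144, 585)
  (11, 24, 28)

2

(212,235,27): 27²+212² = 45673 < 55225 = 235² → obtuse
(161,121,25): 25+121 ≤ 161, not a triangle
(122,159,334): 122+159 ≤ 334, not a triangle
(28,14,25): 14²+25² = 821 > 784 = 28² → acute
(567,144,585): 144²+567² = 342225 = 585² → right
(11,24,28): 11²+24² = 697 < 784 = 28² → obtuse
2 of the 6 are obtuse.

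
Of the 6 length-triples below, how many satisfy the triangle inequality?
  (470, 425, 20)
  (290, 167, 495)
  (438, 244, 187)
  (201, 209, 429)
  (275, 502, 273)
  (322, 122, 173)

(20,425,470): 20+425 ≤ 470 → not valid
(167,290,495): 167+290 ≤ 495 → not valid
(187,244,438): 187+244 ≤ 438 → not valid
(201,209,429): 201+209 ≤ 429 → not valid
(273,275,502): 273+275 > 502 → valid
(122,173,322): 122+173 ≤ 322 → not valid
1 of the 6 triples forms a triangle.

1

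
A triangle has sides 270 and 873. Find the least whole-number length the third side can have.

604

The third side must be strictly greater than |270 − 873| = 603.
The smallest integer above 603 is 604.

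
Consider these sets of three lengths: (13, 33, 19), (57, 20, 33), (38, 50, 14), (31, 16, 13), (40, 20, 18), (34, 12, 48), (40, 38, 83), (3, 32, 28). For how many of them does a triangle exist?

(13,19,33): 13+19 ≤ 33 → not valid
(20,33,57): 20+33 ≤ 57 → not valid
(14,38,50): 14+38 > 50 → valid
(13,16,31): 13+16 ≤ 31 → not valid
(18,20,40): 18+20 ≤ 40 → not valid
(12,34,48): 12+34 ≤ 48 → not valid
(38,40,83): 38+40 ≤ 83 → not valid
(3,28,32): 3+28 ≤ 32 → not valid
1 of the 8 triples forms a triangle.

1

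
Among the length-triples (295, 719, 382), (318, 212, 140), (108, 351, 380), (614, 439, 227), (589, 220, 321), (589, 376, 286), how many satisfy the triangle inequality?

(295,382,719): 295+382 ≤ 719 → not valid
(140,212,318): 140+212 > 318 → valid
(108,351,380): 108+351 > 380 → valid
(227,439,614): 227+439 > 614 → valid
(220,321,589): 220+321 ≤ 589 → not valid
(286,376,589): 286+376 > 589 → valid
4 of the 6 triples form a triangle.

4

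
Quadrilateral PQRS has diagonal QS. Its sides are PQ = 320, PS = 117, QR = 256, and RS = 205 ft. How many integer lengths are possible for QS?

233

From triangle PQS: 203 < QS < 437.
From triangle RQS: 51 < QS < 461.
Intersection: 203 < QS < 437, so integers 204 through 436: 233 values.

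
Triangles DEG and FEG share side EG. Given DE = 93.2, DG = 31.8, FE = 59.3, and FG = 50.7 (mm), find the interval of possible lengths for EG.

61.4 < EG < 110.0

From triangle DEG: |93.2 − 31.8| < EG < 93.2 + 31.8, i.e. 61.4 < EG < 125.0.
From triangle FEG: 8.6 < EG < 110.0.
Both must hold, so EG lies in the intersection.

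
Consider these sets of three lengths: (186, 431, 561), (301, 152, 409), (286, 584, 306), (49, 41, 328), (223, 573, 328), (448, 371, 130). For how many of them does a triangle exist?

4

(186,431,561): 186+431 > 561 → valid
(152,301,409): 152+301 > 409 → valid
(286,306,584): 286+306 > 584 → valid
(41,49,328): 41+49 ≤ 328 → not valid
(223,328,573): 223+328 ≤ 573 → not valid
(130,371,448): 130+371 > 448 → valid
4 of the 6 triples form a triangle.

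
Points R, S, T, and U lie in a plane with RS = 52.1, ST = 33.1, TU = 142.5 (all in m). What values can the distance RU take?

57.3 ≤ RU ≤ 227.7 m

The maximum is all hops collinear in one direction: 52.1 + 33.1 + 142.5 = 227.7.
The longest hop is 142.5; the others sum to 85.2. Folding the others back against it leaves at least 142.5 − 85.2 = 57.3.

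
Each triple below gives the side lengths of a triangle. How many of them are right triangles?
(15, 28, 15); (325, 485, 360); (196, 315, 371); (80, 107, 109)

(15,28,15): 15²+15² = 450 < 784 = 28² → obtuse
(325,485,360): 325²+360² = 235225 = 485² → right
(196,315,371): 196²+315² = 137641 = 371² → right
(80,107,109): 80²+107² = 17849 > 11881 = 109² → acute
2 of the 4 are right.

2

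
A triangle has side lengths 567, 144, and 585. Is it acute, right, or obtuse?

Compare the square of the longest side to the sum of squares of the other two: 144² + 567² = 342225 = 585².

right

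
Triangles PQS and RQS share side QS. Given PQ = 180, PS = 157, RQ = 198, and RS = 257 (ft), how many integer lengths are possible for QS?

277

From triangle PQS: 23 < QS < 337.
From triangle RQS: 59 < QS < 455.
Intersection: 59 < QS < 337, so integers 60 through 336: 277 values.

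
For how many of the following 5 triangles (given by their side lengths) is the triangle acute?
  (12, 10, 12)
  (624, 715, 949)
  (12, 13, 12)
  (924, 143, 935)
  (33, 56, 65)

2

(12,10,12): 10²+12² = 244 > 144 = 12² → acute
(624,715,949): 624²+715² = 900601 = 949² → right
(12,13,12): 12²+12² = 288 > 169 = 13² → acute
(924,143,935): 143²+924² = 874225 = 935² → right
(33,56,65): 33²+56² = 4225 = 65² → right
2 of the 5 are acute.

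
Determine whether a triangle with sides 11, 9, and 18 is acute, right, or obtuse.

obtuse

Compare the square of the longest side to the sum of squares of the other two: 9² + 11² = 202 < 324 = 18².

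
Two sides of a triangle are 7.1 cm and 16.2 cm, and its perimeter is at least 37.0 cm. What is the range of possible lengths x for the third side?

Triangle inequality alone gives 9.1 < x < 23.3.
The perimeter condition gives x ≥ 37.0 − 7.1 − 16.2 = 13.7.
Intersecting the two: 13.7 ≤ x < 23.3.

13.7 ≤ x < 23.3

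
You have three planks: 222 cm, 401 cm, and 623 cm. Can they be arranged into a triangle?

The two shorter sides sum to 623, exactly equal to the longest side 623.
That gives only a degenerate (flat) triangle — the inequality must be strict.

No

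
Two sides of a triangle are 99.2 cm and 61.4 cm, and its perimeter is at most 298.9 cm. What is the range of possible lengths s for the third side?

Triangle inequality alone gives 37.8 < s < 160.6.
The perimeter condition gives s ≤ 298.9 − 99.2 − 61.4 = 138.3.
Intersecting the two: 37.8 < s ≤ 138.3.

37.8 < s ≤ 138.3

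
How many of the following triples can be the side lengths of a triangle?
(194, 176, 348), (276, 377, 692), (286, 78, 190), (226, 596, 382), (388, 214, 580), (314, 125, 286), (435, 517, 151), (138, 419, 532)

6

(176,194,348): 176+194 > 348 → valid
(276,377,692): 276+377 ≤ 692 → not valid
(78,190,286): 78+190 ≤ 286 → not valid
(226,382,596): 226+382 > 596 → valid
(214,388,580): 214+388 > 580 → valid
(125,286,314): 125+286 > 314 → valid
(151,435,517): 151+435 > 517 → valid
(138,419,532): 138+419 > 532 → valid
6 of the 8 triples form a triangle.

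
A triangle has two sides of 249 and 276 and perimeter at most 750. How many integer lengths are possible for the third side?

198

Triangle inequality: 27 < x < 525. Perimeter ≤ 750 gives x ≤ 750 − 249 − 276 = 225.
So 27 < x ≤ 225; integers 28 through 225: 198 values.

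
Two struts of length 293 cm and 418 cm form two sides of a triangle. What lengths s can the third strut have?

125 < s < 711 (cm)

By the triangle inequality, s must be less than 293 + 418 = 711 and greater than |293 − 418| = 125.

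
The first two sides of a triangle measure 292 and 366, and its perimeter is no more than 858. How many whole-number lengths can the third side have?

Triangle inequality: 74 < x < 658. Perimeter ≤ 858 gives x ≤ 858 − 292 − 366 = 200.
So 74 < x ≤ 200; integers 75 through 200: 126 values.

126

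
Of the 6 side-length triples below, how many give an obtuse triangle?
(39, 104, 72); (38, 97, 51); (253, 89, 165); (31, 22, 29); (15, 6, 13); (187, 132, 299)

(39,104,72): 39²+72² = 6705 < 10816 = 104² → obtuse
(38,97,51): 38+51 ≤ 97, not a triangle
(253,89,165): 89²+165² = 35146 < 64009 = 253² → obtuse
(31,22,29): 22²+29² = 1325 > 961 = 31² → acute
(15,6,13): 6²+13² = 205 < 225 = 15² → obtuse
(187,132,299): 132²+187² = 52393 < 89401 = 299² → obtuse
4 of the 6 are obtuse.

4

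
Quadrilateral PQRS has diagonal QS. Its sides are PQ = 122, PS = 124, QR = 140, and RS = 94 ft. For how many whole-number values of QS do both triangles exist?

187

From triangle PQS: 2 < QS < 246.
From triangle RQS: 46 < QS < 234.
Intersection: 46 < QS < 234, so integers 47 through 233: 187 values.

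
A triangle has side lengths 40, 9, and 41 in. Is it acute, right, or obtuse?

right

Compare the square of the longest side to the sum of squares of the other two: 9² + 40² = 1681 = 41².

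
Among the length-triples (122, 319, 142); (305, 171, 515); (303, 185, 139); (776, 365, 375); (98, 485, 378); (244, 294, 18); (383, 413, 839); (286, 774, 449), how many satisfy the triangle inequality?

(122,142,319): 122+142 ≤ 319 → not valid
(171,305,515): 171+305 ≤ 515 → not valid
(139,185,303): 139+185 > 303 → valid
(365,375,776): 365+375 ≤ 776 → not valid
(98,378,485): 98+378 ≤ 485 → not valid
(18,244,294): 18+244 ≤ 294 → not valid
(383,413,839): 383+413 ≤ 839 → not valid
(286,449,774): 286+449 ≤ 774 → not valid
1 of the 8 triples forms a triangle.

1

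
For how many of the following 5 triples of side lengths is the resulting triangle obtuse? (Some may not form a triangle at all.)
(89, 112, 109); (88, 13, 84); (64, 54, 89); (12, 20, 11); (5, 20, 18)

4

(89,112,109): 89²+109² = 19802 > 12544 = 112² → acute
(88,13,84): 13²+84² = 7225 < 7744 = 88² → obtuse
(64,54,89): 54²+64² = 7012 < 7921 = 89² → obtuse
(12,20,11): 11²+12² = 265 < 400 = 20² → obtuse
(5,20,18): 5²+18² = 349 < 400 = 20² → obtuse
4 of the 5 are obtuse.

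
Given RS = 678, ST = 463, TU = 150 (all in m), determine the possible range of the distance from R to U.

65 ≤ RU ≤ 1291 m

The maximum is all hops collinear in one direction: 678 + 463 + 150 = 1291.
The longest hop is 678; the others sum to 613. Folding the others back against it leaves at least 678 − 613 = 65.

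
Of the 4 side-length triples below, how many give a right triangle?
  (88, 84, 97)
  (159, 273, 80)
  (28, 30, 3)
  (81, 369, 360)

(88,84,97): 84²+88² = 14800 > 9409 = 97² → acute
(159,273,80): 80+159 ≤ 273, not a triangle
(28,30,3): 3²+28² = 793 < 900 = 30² → obtuse
(81,369,360): 81²+360² = 136161 = 369² → right
1 of the 4 is right.

1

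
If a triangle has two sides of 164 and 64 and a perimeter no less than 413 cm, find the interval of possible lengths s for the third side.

185 ≤ s < 228

Triangle inequality alone gives 100 < s < 228.
The perimeter condition gives s ≥ 413 − 164 − 64 = 185.
Intersecting the two: 185 ≤ s < 228.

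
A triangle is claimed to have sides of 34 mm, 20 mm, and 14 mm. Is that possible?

No

The two shorter sides sum to 34, exactly equal to the longest side 34.
That gives only a degenerate (flat) triangle — the inequality must be strict.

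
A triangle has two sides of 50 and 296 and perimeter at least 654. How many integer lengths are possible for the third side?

Triangle inequality: 246 < x < 346. Perimeter ≥ 654 gives x ≥ 654 − 50 − 296 = 308.
So 308 ≤ x < 346; integers 308 through 345: 38 values.

38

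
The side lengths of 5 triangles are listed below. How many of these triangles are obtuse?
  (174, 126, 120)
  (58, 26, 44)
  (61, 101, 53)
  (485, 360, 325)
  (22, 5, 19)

3

(174,126,120): 120²+126² = 30276 = 174² → right
(58,26,44): 26²+44² = 2612 < 3364 = 58² → obtuse
(61,101,53): 53²+61² = 6530 < 10201 = 101² → obtuse
(485,360,325): 325²+360² = 235225 = 485² → right
(22,5,19): 5²+19² = 386 < 484 = 22² → obtuse
3 of the 5 are obtuse.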